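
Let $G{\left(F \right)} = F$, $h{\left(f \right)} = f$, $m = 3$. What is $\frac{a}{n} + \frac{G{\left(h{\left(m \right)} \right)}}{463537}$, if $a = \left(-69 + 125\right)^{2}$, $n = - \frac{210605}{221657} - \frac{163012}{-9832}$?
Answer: $\frac{791997486453926885}{3947258886731847} \approx 200.65$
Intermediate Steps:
$n = \frac{8515520631}{544832906}$ ($n = \left(-210605\right) \frac{1}{221657} - - \frac{40753}{2458} = - \frac{210605}{221657} + \frac{40753}{2458} = \frac{8515520631}{544832906} \approx 15.63$)
$a = 3136$ ($a = 56^{2} = 3136$)
$\frac{a}{n} + \frac{G{\left(h{\left(m \right)} \right)}}{463537} = \frac{3136}{\frac{8515520631}{544832906}} + \frac{3}{463537} = 3136 \cdot \frac{544832906}{8515520631} + 3 \cdot \frac{1}{463537} = \frac{1708595993216}{8515520631} + \frac{3}{463537} = \frac{791997486453926885}{3947258886731847}$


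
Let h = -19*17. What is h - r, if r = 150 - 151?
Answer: -322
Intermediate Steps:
h = -323
r = -1
h - r = -323 - 1*(-1) = -323 + 1 = -322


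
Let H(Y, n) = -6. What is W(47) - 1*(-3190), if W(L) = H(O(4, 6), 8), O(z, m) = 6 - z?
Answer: 3184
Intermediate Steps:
W(L) = -6
W(47) - 1*(-3190) = -6 - 1*(-3190) = -6 + 3190 = 3184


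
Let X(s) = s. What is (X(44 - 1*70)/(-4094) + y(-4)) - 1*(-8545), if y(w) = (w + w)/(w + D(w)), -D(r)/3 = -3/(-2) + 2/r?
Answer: 122457772/14329 ≈ 8546.2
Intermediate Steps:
D(r) = -9/2 - 6/r (D(r) = -3*(-3/(-2) + 2/r) = -3*(-3*(-1/2) + 2/r) = -3*(3/2 + 2/r) = -9/2 - 6/r)
y(w) = 2*w/(-9/2 + w - 6/w) (y(w) = (w + w)/(w + (-9/2 - 6/w)) = (2*w)/(-9/2 + w - 6/w) = 2*w/(-9/2 + w - 6/w))
(X(44 - 1*70)/(-4094) + y(-4)) - 1*(-8545) = ((44 - 1*70)/(-4094) - 4*(-4)**2/(12 - 1*(-4)*(-9 + 2*(-4)))) - 1*(-8545) = ((44 - 70)*(-1/4094) - 4*16/(12 - 1*(-4)*(-9 - 8))) + 8545 = (-26*(-1/4094) - 4*16/(12 - 1*(-4)*(-17))) + 8545 = (13/2047 - 4*16/(12 - 68)) + 8545 = (13/2047 - 4*16/(-56)) + 8545 = (13/2047 - 4*16*(-1/56)) + 8545 = (13/2047 + 8/7) + 8545 = 16467/14329 + 8545 = 122457772/14329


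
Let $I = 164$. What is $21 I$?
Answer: $3444$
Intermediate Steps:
$21 I = 21 \cdot 164 = 3444$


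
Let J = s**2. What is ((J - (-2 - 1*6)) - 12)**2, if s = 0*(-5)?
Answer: 16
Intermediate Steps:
s = 0
J = 0 (J = 0**2 = 0)
((J - (-2 - 1*6)) - 12)**2 = ((0 - (-2 - 1*6)) - 12)**2 = ((0 - (-2 - 6)) - 12)**2 = ((0 - 1*(-8)) - 12)**2 = ((0 + 8) - 12)**2 = (8 - 12)**2 = (-4)**2 = 16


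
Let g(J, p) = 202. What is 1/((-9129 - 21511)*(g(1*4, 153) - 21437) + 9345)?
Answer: 1/650649745 ≈ 1.5369e-9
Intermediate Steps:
1/((-9129 - 21511)*(g(1*4, 153) - 21437) + 9345) = 1/((-9129 - 21511)*(202 - 21437) + 9345) = 1/(-30640*(-21235) + 9345) = 1/(650640400 + 9345) = 1/650649745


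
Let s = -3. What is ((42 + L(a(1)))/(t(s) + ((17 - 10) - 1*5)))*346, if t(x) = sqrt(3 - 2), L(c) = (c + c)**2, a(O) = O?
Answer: 15916/3 ≈ 5305.3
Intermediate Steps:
L(c) = 4*c**2 (L(c) = (2*c)**2 = 4*c**2)
t(x) = 1 (t(x) = sqrt(1) = 1)
((42 + L(a(1)))/(t(s) + ((17 - 10) - 1*5)))*346 = ((42 + 4*1**2)/(1 + ((17 - 10) - 1*5)))*346 = ((42 + 4*1)/(1 + (7 - 5)))*346 = ((42 + 4)/(1 + 2))*346 = (46/3)*346 = 15916/3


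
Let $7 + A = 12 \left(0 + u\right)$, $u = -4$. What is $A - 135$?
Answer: $-190$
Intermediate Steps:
$A = -55$ ($A = -7 + 12 \left(0 - 4\right) = -7 + 12 \left(-4\right) = -7 - 48 = -55$)
$A - 135 = -55 - 135 = -190$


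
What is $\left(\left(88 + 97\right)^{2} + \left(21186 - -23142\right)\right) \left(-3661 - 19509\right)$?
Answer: $-1820073010$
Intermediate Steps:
$\left(\left(88 + 97\right)^{2} + \left(21186 - -23142\right)\right) \left(-3661 - 19509\right) = \left(185^{2} + \left(21186 + 23142\right)\right) \left(-23170\right) = \left(34225 + 44328\right) \left(-23170\right) = 78553 \left(-23170\right) = -1820073010$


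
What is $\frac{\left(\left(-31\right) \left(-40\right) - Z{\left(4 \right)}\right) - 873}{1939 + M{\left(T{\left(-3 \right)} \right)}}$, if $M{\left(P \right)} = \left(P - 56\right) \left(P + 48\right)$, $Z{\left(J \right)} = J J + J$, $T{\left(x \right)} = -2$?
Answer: $- \frac{347}{729} \approx -0.47599$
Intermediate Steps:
$Z{\left(J \right)} = J + J^{2}$ ($Z{\left(J \right)} = J^{2} + J = J + J^{2}$)
$M{\left(P \right)} = \left(-56 + P\right) \left(48 + P\right)$
$\frac{\left(\left(-31\right) \left(-40\right) - Z{\left(4 \right)}\right) - 873}{1939 + M{\left(T{\left(-3 \right)} \right)}} = \frac{\left(\left(-31\right) \left(-40\right) - 4 \left(1 + 4\right)\right) - 873}{1939 - \left(2672 - 4\right)} = \frac{\left(1240 - 4 \cdot 5\right) - 873}{1939 + \left(-2688 + 4 + 16\right)} = \frac{\left(1240 - 20\right) - 873}{1939 - 2668} = \frac{\left(1240 - 20\right) - 873}{-729} = \left(1220 - 873\right) \left(- \frac{1}{729}\right) = 347 \left(- \frac{1}{729}\right) = - \frac{347}{729}$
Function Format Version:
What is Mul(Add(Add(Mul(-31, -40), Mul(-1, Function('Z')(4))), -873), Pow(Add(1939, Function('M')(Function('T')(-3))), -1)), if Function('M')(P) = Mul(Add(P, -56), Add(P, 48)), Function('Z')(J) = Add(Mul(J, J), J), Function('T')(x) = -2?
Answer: Rational(-347, 729) ≈ -0.47599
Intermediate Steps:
Function('Z')(J) = Add(J, Pow(J, 2)) (Function('Z')(J) = Add(Pow(J, 2), J) = Add(J, Pow(J, 2)))
Function('M')(P) = Mul(Add(-56, P), Add(48, P))
Mul(Add(Add(Mul(-31, -40), Mul(-1, Function('Z')(4))), -873), Pow(Add(1939, Function('M')(Function('T')(-3))), -1)) = Mul(Add(Add(Mul(-31, -40), Mul(-1, Mul(4, Add(1, 4)))), -873), Pow(Add(1939, Add(-2688, Pow(-2, 2), Mul(-8, -2))), -1)) = Mul(Add(Add(1240, Mul(-1, Mul(4, 5))), -873), Pow(Add(1939, Add(-2688, 4, 16)), -1)) = Mul(Add(Add(1240, Mul(-1, 20)), -873), Pow(Add(1939, -2668), -1)) = Mul(Add(Add(1240, -20), -873), Pow(-729, -1)) = Mul(Add(1220, -873), Rational(-1, 729)) = Mul(347, Rational(-1, 729)) = Rational(-347, 729)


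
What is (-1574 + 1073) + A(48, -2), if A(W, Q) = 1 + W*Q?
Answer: -596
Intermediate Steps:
A(W, Q) = 1 + Q*W
(-1574 + 1073) + A(48, -2) = (-1574 + 1073) + (1 - 2*48) = -501 + (1 - 96) = -501 - 95 = -596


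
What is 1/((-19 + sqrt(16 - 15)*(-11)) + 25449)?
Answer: 1/25419 ≈ 3.9341e-5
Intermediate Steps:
1/((-19 + sqrt(16 - 15)*(-11)) + 25449) = 1/((-19 + sqrt(1)*(-11)) + 25449) = 1/((-19 + 1*(-11)) + 25449) = 1/((-19 - 11) + 25449) = 1/(-30 + 25449) = 1/25419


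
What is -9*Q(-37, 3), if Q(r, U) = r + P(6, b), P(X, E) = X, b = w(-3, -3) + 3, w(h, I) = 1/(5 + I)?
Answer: 279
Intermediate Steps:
b = 7/2 (b = 1/(5 - 3) + 3 = 1/2 + 3 = ½ + 3 = 7/2 ≈ 3.5000)
Q(r, U) = 6 + r (Q(r, U) = r + 6 = 6 + r)
-9*Q(-37, 3) = -9*(6 - 37) = -9*(-31) = 279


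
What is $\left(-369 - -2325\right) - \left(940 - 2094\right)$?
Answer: $3110$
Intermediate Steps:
$\left(-369 - -2325\right) - \left(940 - 2094\right) = \left(-369 + 2325\right) - -1154 = 1956 + 1154 = 3110$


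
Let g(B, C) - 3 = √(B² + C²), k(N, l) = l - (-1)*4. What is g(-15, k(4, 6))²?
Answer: 334 + 30*√13 ≈ 442.17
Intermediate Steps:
k(N, l) = 4 + l (k(N, l) = l - 1*(-4) = l + 4 = 4 + l)
g(B, C) = 3 + √(B² + C²)
g(-15, k(4, 6))² = (3 + √((-15)² + (4 + 6)²))² = (3 + √(225 + 10²))² = (3 + √(225 + 100))² = (3 + √325)² = (3 + 5*√13)²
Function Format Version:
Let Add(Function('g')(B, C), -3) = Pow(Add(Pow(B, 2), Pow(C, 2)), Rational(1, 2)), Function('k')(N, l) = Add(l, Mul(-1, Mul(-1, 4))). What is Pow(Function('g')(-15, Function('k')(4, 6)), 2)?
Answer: Add(334, Mul(30, Pow(13, Rational(1, 2)))) ≈ 442.17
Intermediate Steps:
Function('k')(N, l) = Add(4, l) (Function('k')(N, l) = Add(l, Mul(-1, -4)) = Add(l, 4) = Add(4, l))
Function('g')(B, C) = Add(3, Pow(Add(Pow(B, 2), Pow(C, 2)), Rational(1, 2)))
Pow(Function('g')(-15, Function('k')(4, 6)), 2) = Pow(Add(3, Pow(Add(Pow(-15, 2), Pow(Add(4, 6), 2)), Rational(1, 2))), 2) = Pow(Add(3, Pow(Add(225, Pow(10, 2)), Rational(1, 2))), 2) = Pow(Add(3, Pow(Add(225, 100), Rational(1, 2))), 2) = Pow(Add(3, Pow(325, Rational(1, 2))), 2) = Pow(Add(3, Mul(5, Pow(13, Rational(1, 2)))), 2)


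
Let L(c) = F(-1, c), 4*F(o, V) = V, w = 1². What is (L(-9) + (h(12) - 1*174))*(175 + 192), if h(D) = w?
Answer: -257267/4 ≈ -64317.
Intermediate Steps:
w = 1
F(o, V) = V/4
h(D) = 1
L(c) = c/4
(L(-9) + (h(12) - 1*174))*(175 + 192) = ((¼)*(-9) + (1 - 1*174))*(175 + 192) = (-9/4 + (1 - 174))*367 = (-9/4 - 173)*367 = -701/4*367 = -257267/4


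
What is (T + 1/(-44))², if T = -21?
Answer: 855625/1936 ≈ 441.96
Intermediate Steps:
(T + 1/(-44))² = (-21 + 1/(-44))² = (-21 - 1/44)² = (-925/44)² = 855625/1936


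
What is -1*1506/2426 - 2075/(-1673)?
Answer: 1257206/2029349 ≈ 0.61951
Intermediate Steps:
-1*1506/2426 - 2075/(-1673) = -1506*1/2426 - 2075*(-1/1673) = -753/1213 + 2075/1673 = 1257206/2029349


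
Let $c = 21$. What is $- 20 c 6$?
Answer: $-2520$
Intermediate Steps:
$- 20 c 6 = \left(-20\right) 21 \cdot 6 = \left(-420\right) 6 = -2520$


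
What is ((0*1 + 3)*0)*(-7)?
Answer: 0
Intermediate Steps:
((0*1 + 3)*0)*(-7) = ((0 + 3)*0)*(-7) = (3*0)*(-7) = 0*(-7) = 0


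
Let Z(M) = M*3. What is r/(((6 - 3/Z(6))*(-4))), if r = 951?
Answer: -2853/70 ≈ -40.757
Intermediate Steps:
Z(M) = 3*M
r/(((6 - 3/Z(6))*(-4))) = 951/(((6 - 3/(3*6))*(-4))) = 951/(((6 - 3/18)*(-4))) = 951/(((6 - 3*1/18)*(-4))) = 951/(((6 - ⅙)*(-4))) = 951/(((35/6)*(-4))) = 951/(-70/3) = 951*(-3/70) = -2853/70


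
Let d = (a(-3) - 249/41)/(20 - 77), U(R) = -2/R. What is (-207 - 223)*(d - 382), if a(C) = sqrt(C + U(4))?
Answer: 127922850/779 + 215*I*sqrt(14)/57 ≈ 1.6421e+5 + 14.113*I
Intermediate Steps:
a(C) = sqrt(-1/2 + C) (a(C) = sqrt(C - 2/4) = sqrt(C - 2*1/4) = sqrt(C - 1/2) = sqrt(-1/2 + C))
d = 83/779 - I*sqrt(14)/114 (d = (sqrt(-2 + 4*(-3))/2 - 249/41)/(20 - 77) = (sqrt(-2 - 12)/2 - 249*1/41)/(-57) = (sqrt(-14)/2 - 249/41)*(-1/57) = ((I*sqrt(14))/2 - 249/41)*(-1/57) = (I*sqrt(14)/2 - 249/41)*(-1/57) = (-249/41 + I*sqrt(14)/2)*(-1/57) = 83/779 - I*sqrt(14)/114 ≈ 0.10655 - 0.032822*I)
(-207 - 223)*(d - 382) = (-207 - 223)*((83/779 - I*sqrt(14)/114) - 382) = -430*(-297495/779 - I*sqrt(14)/114) = 127922850/779 + 215*I*sqrt(14)/57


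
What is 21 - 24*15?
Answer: -339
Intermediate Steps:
21 - 24*15 = 21 - 360 = -339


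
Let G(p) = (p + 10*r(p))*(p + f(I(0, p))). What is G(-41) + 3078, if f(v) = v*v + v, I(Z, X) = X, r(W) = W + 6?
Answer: -622131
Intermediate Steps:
r(W) = 6 + W
f(v) = v + v² (f(v) = v² + v = v + v²)
G(p) = (60 + 11*p)*(p + p*(1 + p)) (G(p) = (p + 10*(6 + p))*(p + p*(1 + p)) = (p + (60 + 10*p))*(p + p*(1 + p)) = (60 + 11*p)*(p + p*(1 + p)))
G(-41) + 3078 = -41*(120 + 11*(-41)² + 82*(-41)) + 3078 = -41*(120 + 11*1681 - 3362) + 3078 = -41*(120 + 18491 - 3362) + 3078 = -41*15249 + 3078 = -625209 + 3078 = -622131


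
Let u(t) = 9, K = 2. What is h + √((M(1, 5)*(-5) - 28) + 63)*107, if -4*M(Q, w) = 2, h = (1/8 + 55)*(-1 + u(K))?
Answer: 441 + 535*√6/2 ≈ 1096.2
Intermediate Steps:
h = 441 (h = (1/8 + 55)*(-1 + 9) = (⅛ + 55)*8 = (441/8)*8 = 441)
M(Q, w) = -½ (M(Q, w) = -¼*2 = -½)
h + √((M(1, 5)*(-5) - 28) + 63)*107 = 441 + √((-½*(-5) - 28) + 63)*107 = 441 + √((5/2 - 28) + 63)*107 = 441 + √(-51/2 + 63)*107 = 441 + √(75/2)*107 = 441 + (5*√6/2)*107 = 441 + 535*√6/2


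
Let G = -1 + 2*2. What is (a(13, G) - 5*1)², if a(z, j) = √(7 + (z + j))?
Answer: (5 - √23)² ≈ 0.041685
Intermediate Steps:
G = 3 (G = -1 + 4 = 3)
a(z, j) = √(7 + j + z) (a(z, j) = √(7 + (j + z)) = √(7 + j + z))
(a(13, G) - 5*1)² = (√(7 + 3 + 13) - 5*1)² = (√23 - 5)² = (-5 + √23)²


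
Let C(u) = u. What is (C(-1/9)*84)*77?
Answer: -2156/3 ≈ -718.67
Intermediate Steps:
(C(-1/9)*84)*77 = (-1/9*84)*77 = (-1*⅑*84)*77 = -⅑*84*77 = -28/3*77 = -2156/3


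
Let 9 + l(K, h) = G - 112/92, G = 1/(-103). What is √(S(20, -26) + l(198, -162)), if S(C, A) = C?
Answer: 4*√3427943/2369 ≈ 3.1262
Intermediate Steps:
G = -1/103 ≈ -0.0097087
l(K, h) = -24228/2369 (l(K, h) = -9 + (-1/103 - 112/92) = -9 + (-1/103 - 112*1/92) = -9 + (-1/103 - 28/23) = -9 - 2907/2369 = -24228/2369)
√(S(20, -26) + l(198, -162)) = √(20 - 24228/2369) = √(23152/2369) = 4*√3427943/2369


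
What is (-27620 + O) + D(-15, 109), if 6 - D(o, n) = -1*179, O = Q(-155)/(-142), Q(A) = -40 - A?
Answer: -3895885/142 ≈ -27436.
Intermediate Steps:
O = -115/142 (O = (-40 - 1*(-155))/(-142) = (-40 + 155)*(-1/142) = 115*(-1/142) = -115/142 ≈ -0.80986)
D(o, n) = 185 (D(o, n) = 6 - (-1)*179 = 6 - 1*(-179) = 6 + 179 = 185)
(-27620 + O) + D(-15, 109) = (-27620 - 115/142) + 185 = -3922155/142 + 185 = -3895885/142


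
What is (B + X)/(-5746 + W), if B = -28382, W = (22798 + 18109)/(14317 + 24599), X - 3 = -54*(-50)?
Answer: 999323964/223570429 ≈ 4.4698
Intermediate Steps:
X = 2703 (X = 3 - 54*(-50) = 3 + 2700 = 2703)
W = 40907/38916 ≈ 1.0512
(B + X)/(-5746 + W) = (-28382 + 2703)/(-5746 + 40907/38916) = -25679/(-223570429/38916) = -25679*(-38916/223570429) = 999323964/223570429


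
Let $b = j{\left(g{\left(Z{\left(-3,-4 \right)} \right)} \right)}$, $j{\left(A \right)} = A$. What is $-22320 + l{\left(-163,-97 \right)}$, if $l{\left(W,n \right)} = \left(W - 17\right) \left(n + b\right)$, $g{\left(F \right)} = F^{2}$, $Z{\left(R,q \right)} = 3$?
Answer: $-6480$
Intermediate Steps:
$b = 9$ ($b = 3^{2} = 9$)
$l{\left(W,n \right)} = \left(-17 + W\right) \left(9 + n\right)$ ($l{\left(W,n \right)} = \left(W - 17\right) \left(n + 9\right) = \left(-17 + W\right) \left(9 + n\right)$)
$-22320 + l{\left(-163,-97 \right)} = -22320 - -15840 = -22320 + \left(-153 + 1649 - 1467 + 15811\right) = -22320 + 15840 = -6480$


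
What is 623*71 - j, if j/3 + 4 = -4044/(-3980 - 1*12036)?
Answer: 177153947/4004 ≈ 44244.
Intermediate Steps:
j = -45015/4004 (j = -12 + 3*(-4044/(-3980 - 1*12036)) = -12 + 3*(-4044/(-3980 - 12036)) = -12 + 3*(-4044/(-16016)) = -12 + 3*(-4044*(-1/16016)) = -12 + 3*(1011/4004) = -12 + 3033/4004 = -45015/4004 ≈ -11.243)
623*71 - j = 623*71 - 1*(-45015/4004) = 44233 + 45015/4004 = 177153947/4004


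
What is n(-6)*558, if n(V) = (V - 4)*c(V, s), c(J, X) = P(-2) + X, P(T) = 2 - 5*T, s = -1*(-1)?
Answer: -72540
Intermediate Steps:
s = 1
c(J, X) = 12 + X (c(J, X) = (2 - 5*(-2)) + X = (2 + 10) + X = 12 + X)
n(V) = -52 + 13*V (n(V) = (V - 4)*(12 + 1) = (-4 + V)*13 = -52 + 13*V)
n(-6)*558 = (-52 + 13*(-6))*558 = (-52 - 78)*558 = -130*558 = -72540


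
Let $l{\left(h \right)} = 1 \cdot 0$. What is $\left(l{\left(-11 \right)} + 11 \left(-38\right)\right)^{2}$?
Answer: $174724$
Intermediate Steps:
$l{\left(h \right)} = 0$
$\left(l{\left(-11 \right)} + 11 \left(-38\right)\right)^{2} = \left(0 + 11 \left(-38\right)\right)^{2} = \left(0 - 418\right)^{2} = \left(-418\right)^{2} = 174724$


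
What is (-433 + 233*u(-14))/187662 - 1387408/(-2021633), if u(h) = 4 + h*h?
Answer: 117898830269/126461230682 ≈ 0.93229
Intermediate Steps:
u(h) = 4 + h²
(-433 + 233*u(-14))/187662 - 1387408/(-2021633) = (-433 + 233*(4 + (-14)²))/187662 - 1387408/(-2021633) = (-433 + 233*(4 + 196))*(1/187662) - 1387408*(-1/2021633) = (-433 + 233*200)*(1/187662) + 1387408/2021633 = (-433 + 46600)*(1/187662) + 1387408/2021633 = 46167*(1/187662) + 1387408/2021633 = 15389/62554 + 1387408/2021633 = 117898830269/126461230682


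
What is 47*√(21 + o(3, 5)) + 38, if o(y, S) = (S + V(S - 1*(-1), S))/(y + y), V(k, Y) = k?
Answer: 38 + 47*√822/6 ≈ 262.59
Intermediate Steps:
o(y, S) = (1 + 2*S)/(2*y) (o(y, S) = (S + (S - 1*(-1)))/(y + y) = (S + (S + 1))/((2*y)) = (S + (1 + S))*(1/(2*y)) = (1 + 2*S)*(1/(2*y)) = (1 + 2*S)/(2*y))
47*√(21 + o(3, 5)) + 38 = 47*√(21 + (½ + 5)/3) + 38 = 47*√(21 + (⅓)*(11/2)) + 38 = 47*√(21 + 11/6) + 38 = 47*√(137/6) + 38 = 47*(√822/6) + 38 = 47*√822/6 + 38 = 38 + 47*√822/6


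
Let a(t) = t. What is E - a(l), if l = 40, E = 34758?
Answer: 34718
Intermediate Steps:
E - a(l) = 34758 - 1*40 = 34758 - 40 = 34718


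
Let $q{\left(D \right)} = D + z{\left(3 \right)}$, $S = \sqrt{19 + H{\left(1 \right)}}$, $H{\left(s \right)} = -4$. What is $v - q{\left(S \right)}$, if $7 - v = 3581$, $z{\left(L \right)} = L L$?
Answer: $-3583 - \sqrt{15} \approx -3586.9$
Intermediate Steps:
$z{\left(L \right)} = L^{2}$
$S = \sqrt{15}$ ($S = \sqrt{19 - 4} = \sqrt{15} \approx 3.873$)
$v = -3574$ ($v = 7 - 3581 = -3574$)
$q{\left(D \right)} = 9 + D$ ($q{\left(D \right)} = D + 3^{2} = D + 9 = 9 + D$)
$v - q{\left(S \right)} = -3574 - \left(9 + \sqrt{15}\right) = -3583 - \sqrt{15}$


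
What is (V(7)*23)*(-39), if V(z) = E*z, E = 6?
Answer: -37674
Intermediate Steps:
V(z) = 6*z
(V(7)*23)*(-39) = ((6*7)*23)*(-39) = (42*23)*(-39) = 966*(-39) = -37674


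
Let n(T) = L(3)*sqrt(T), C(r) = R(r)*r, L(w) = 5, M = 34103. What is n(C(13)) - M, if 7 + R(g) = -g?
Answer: -34103 + 10*I*sqrt(65) ≈ -34103.0 + 80.623*I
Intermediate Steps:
R(g) = -7 - g
C(r) = r*(-7 - r) (C(r) = (-7 - r)*r = r*(-7 - r))
n(T) = 5*sqrt(T)
n(C(13)) - M = 5*sqrt(-1*13*(7 + 13)) - 1*34103 = 5*sqrt(-1*13*20) - 34103 = 5*sqrt(-260) - 34103 = 5*(2*I*sqrt(65)) - 34103 = 10*I*sqrt(65) - 34103 = -34103 + 10*I*sqrt(65)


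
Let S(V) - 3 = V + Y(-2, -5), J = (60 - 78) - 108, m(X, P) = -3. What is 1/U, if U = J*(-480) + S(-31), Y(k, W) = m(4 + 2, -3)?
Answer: 1/60449 ≈ 1.6543e-5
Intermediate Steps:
Y(k, W) = -3
J = -126 (J = -18 - 108 = -126)
S(V) = V (S(V) = 3 + (V - 3) = 3 + (-3 + V) = V)
U = 60449 (U = -126*(-480) - 31 = 60480 - 31 = 60449)
1/U = 1/60449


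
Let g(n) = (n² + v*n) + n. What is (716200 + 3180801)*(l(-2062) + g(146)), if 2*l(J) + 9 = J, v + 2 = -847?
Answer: -806893542055/2 ≈ -4.0345e+11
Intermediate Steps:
v = -849 (v = -2 - 847 = -849)
l(J) = -9/2 + J/2
g(n) = n² - 848*n (g(n) = (n² - 849*n) + n = n² - 848*n)
(716200 + 3180801)*(l(-2062) + g(146)) = (716200 + 3180801)*((-9/2 + (½)*(-2062)) + 146*(-848 + 146)) = 3897001*((-9/2 - 1031) + 146*(-702)) = 3897001*(-2071/2 - 102492) = 3897001*(-207055/2) = -806893542055/2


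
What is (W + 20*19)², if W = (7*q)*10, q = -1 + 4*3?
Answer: 1322500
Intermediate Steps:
q = 11 (q = -1 + 12 = 11)
W = 770 (W = (7*11)*10 = 77*10 = 770)
(W + 20*19)² = (770 + 20*19)² = (770 + 380)² = 1150² = 1322500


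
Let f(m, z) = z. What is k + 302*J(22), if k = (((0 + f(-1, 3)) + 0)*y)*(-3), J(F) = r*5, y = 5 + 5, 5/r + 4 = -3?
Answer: -8180/7 ≈ -1168.6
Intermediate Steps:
r = -5/7 (r = 5/(-4 - 3) = 5/(-7) = 5*(-1/7) = -5/7 ≈ -0.71429)
y = 10
J(F) = -25/7 (J(F) = -5/7*5 = -25/7)
k = -90 (k = (((0 + 3) + 0)*10)*(-3) = ((3 + 0)*10)*(-3) = (3*10)*(-3) = 30*(-3) = -90)
k + 302*J(22) = -90 + 302*(-25/7) = -90 - 7550/7 = -8180/7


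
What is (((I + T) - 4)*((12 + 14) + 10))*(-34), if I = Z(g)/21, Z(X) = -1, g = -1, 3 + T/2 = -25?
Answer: 514488/7 ≈ 73498.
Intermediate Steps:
T = -56 (T = -6 + 2*(-25) = -6 - 50 = -56)
I = -1/21 ≈ -0.047619
(((I + T) - 4)*((12 + 14) + 10))*(-34) = (((-1/21 - 56) - 4)*((12 + 14) + 10))*(-34) = ((-1177/21 - 4)*(26 + 10))*(-34) = -1261/21*36*(-34) = -15132/7*(-34) = 514488/7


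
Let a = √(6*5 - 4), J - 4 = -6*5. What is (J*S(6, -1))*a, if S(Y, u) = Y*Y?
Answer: -936*√26 ≈ -4772.7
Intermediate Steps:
J = -26 (J = 4 - 6*5 = 4 - 30 = -26)
S(Y, u) = Y²
a = √26 (a = √(30 - 4) = √26 ≈ 5.0990)
(J*S(6, -1))*a = (-26*6²)*√26 = (-26*36)*√26 = -936*√26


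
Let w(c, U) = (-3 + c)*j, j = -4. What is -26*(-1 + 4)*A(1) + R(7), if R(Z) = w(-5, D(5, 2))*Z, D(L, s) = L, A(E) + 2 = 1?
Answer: 302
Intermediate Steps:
A(E) = -1 (A(E) = -2 + 1 = -1)
w(c, U) = 12 - 4*c (w(c, U) = (-3 + c)*(-4) = 12 - 4*c)
R(Z) = 32*Z (R(Z) = (12 - 4*(-5))*Z = (12 + 20)*Z = 32*Z)
-26*(-1 + 4)*A(1) + R(7) = -26*(-1 + 4)*(-1) + 32*7 = -78*(-1) + 224 = -26*(-3) + 224 = 78 + 224 = 302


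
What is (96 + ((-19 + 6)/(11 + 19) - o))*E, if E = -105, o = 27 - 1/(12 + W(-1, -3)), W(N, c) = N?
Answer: -158599/22 ≈ -7209.0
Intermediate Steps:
o = 296/11 (o = 27 - 1/(12 - 1) = 27 - 1/11 = 296/11 ≈ 26.909)
(96 + ((-19 + 6)/(11 + 19) - o))*E = (96 + ((-19 + 6)/(11 + 19) - 1*296/11))*(-105) = (96 + (-13/30 - 296/11))*(-105) = (96 - 9023/330)*(-105) = (22657/330)*(-105) = -158599/22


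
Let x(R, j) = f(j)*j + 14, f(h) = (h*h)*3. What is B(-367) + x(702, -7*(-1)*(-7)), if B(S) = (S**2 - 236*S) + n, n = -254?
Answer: -131886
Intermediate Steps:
f(h) = 3*h**2 (f(h) = h**2*3 = 3*h**2)
x(R, j) = 14 + 3*j**3 (x(R, j) = (3*j**2)*j + 14 = 3*j**3 + 14 = 14 + 3*j**3)
B(S) = -254 + S**2 - 236*S (B(S) = (S**2 - 236*S) - 254 = -254 + S**2 - 236*S)
B(-367) + x(702, -7*(-1)*(-7)) = (-254 + (-367)**2 - 236*(-367)) + (14 + 3*(-7*(-1)*(-7))**3) = (-254 + 134689 + 86612) + (14 + 3*(7*(-7))**3) = 221047 + (14 + 3*(-49)**3) = 221047 + (14 + 3*(-117649)) = 221047 + (14 - 352947) = 221047 - 352933 = -131886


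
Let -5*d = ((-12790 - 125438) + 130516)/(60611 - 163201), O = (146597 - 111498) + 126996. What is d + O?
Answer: 41573311269/256475 ≈ 1.6210e+5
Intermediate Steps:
O = 162095 (O = 35099 + 126996 = 162095)
d = -3856/256475 (d = -((-12790 - 125438) + 130516)/(5*(60611 - 163201)) = -(-138228 + 130516)/(5*(-102590)) = -(-7712)*(-1)/(5*102590) = -⅕*3856/51295 = -3856/256475 ≈ -0.015035)
d + O = -3856/256475 + 162095 = 41573311269/256475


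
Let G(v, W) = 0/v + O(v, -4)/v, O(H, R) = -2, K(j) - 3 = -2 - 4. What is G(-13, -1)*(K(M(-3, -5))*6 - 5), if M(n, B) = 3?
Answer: -46/13 ≈ -3.5385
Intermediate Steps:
K(j) = -3 (K(j) = 3 + (-2 - 4) = 3 - 6 = -3)
G(v, W) = -2/v (G(v, W) = 0/v - 2/v = 0 - 2/v = -2/v)
G(-13, -1)*(K(M(-3, -5))*6 - 5) = (-2/(-13))*(-3*6 - 5) = (-2*(-1/13))*(-18 - 5) = (2/13)*(-23) = -46/13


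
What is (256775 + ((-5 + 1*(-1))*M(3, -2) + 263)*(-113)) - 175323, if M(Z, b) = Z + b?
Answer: 52411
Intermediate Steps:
(256775 + ((-5 + 1*(-1))*M(3, -2) + 263)*(-113)) - 175323 = (256775 + ((-5 + 1*(-1))*(3 - 2) + 263)*(-113)) - 175323 = (256775 + ((-5 - 1)*1 + 263)*(-113)) - 175323 = (256775 + (-6*1 + 263)*(-113)) - 175323 = (256775 + (-6 + 263)*(-113)) - 175323 = (256775 + 257*(-113)) - 175323 = (256775 - 29041) - 175323 = 227734 - 175323 = 52411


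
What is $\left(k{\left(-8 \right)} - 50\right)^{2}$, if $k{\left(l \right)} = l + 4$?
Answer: $2916$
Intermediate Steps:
$k{\left(l \right)} = 4 + l$
$\left(k{\left(-8 \right)} - 50\right)^{2} = \left(\left(4 - 8\right) - 50\right)^{2} = \left(-4 - 50\right)^{2} = \left(-54\right)^{2} = 2916$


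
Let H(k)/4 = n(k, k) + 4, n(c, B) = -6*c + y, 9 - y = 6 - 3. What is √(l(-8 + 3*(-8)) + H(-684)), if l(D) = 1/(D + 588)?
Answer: √1271785643/278 ≈ 128.28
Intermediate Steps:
y = 6 (y = 9 - (6 - 3) = 9 - 1*3 = 9 - 3 = 6)
n(c, B) = 6 - 6*c (n(c, B) = -6*c + 6 = 6 - 6*c)
H(k) = 40 - 24*k (H(k) = 4*((6 - 6*k) + 4) = 4*(10 - 6*k) = 40 - 24*k)
l(D) = 1/(588 + D)
√(l(-8 + 3*(-8)) + H(-684)) = √(1/(588 + (-8 + 3*(-8))) + (40 - 24*(-684))) = √(1/(588 + (-8 - 24)) + (40 + 16416)) = √(1/(588 - 32) + 16456) = √(1/556 + 16456) = √(9149537/556) = √1271785643/278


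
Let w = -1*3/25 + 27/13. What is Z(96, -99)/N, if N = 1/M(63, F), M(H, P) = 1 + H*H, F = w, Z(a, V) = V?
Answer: -393030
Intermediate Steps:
w = 636/325 (w = -3*1/25 + 27*(1/13) = -3/25 + 27/13 = 636/325 ≈ 1.9569)
F = 636/325 ≈ 1.9569
M(H, P) = 1 + H²
N = 1/3970 (N = 1/(1 + 63²) = 1/(1 + 3969) = 1/3970 ≈ 0.00025189)
Z(96, -99)/N = -99/1/3970 = -99*3970 = -393030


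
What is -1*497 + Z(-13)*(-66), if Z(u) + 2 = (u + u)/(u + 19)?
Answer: -79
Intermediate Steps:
Z(u) = -2 + 2*u/(19 + u) (Z(u) = -2 + (u + u)/(u + 19) = -2 + (2*u)/(19 + u) = -2 + 2*u/(19 + u))
-1*497 + Z(-13)*(-66) = -1*497 - 38/(19 - 13)*(-66) = -497 - 38/6*(-66) = -497 - 38*⅙*(-66) = -497 - 19/3*(-66) = -497 + 418 = -79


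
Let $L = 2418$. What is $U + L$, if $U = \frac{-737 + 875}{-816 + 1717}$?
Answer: $\frac{2178756}{901} \approx 2418.2$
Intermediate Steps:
$U = \frac{138}{901} \approx 0.15316$
$U + L = \frac{138}{901} + 2418 = \frac{2178756}{901}$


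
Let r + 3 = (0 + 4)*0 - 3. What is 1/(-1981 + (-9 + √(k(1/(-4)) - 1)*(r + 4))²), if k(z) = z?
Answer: -I/(18*√5 + 1905*I) ≈ -0.0005247 - 1.1086e-5*I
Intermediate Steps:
r = -6 (r = -3 + ((0 + 4)*0 - 3) = -3 + (4*0 - 3) = -3 + (0 - 3) = -3 - 3 = -6)
1/(-1981 + (-9 + √(k(1/(-4)) - 1)*(r + 4))²) = 1/(-1981 + (-9 + √(1/(-4) - 1)*(-6 + 4))²) = 1/(-1981 + (-9 + √(-¼ - 1)*(-2))²) = 1/(-1981 + (-9 + √(-5/4)*(-2))²) = 1/(-1981 + (-9 + (I*√5/2)*(-2))²) = 1/(-1981 + (-9 - I*√5)²)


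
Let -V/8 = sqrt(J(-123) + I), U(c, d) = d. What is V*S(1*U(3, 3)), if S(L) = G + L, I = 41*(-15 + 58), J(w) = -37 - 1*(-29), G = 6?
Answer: -216*sqrt(195) ≈ -3016.3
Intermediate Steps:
J(w) = -8 (J(w) = -37 + 29 = -8)
I = 1763 (I = 41*43 = 1763)
S(L) = 6 + L
V = -24*sqrt(195) (V = -8*sqrt(-8 + 1763) = -24*sqrt(195) ≈ -335.14)
V*S(1*U(3, 3)) = (-24*sqrt(195))*(6 + 1*3) = (-24*sqrt(195))*(6 + 3) = -24*sqrt(195)*9 = -216*sqrt(195)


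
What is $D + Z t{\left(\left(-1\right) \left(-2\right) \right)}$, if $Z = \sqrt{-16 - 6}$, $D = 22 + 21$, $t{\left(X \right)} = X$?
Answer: $43 + 2 i \sqrt{22} \approx 43.0 + 9.3808 i$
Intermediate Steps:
$D = 43$
$Z = i \sqrt{22}$ ($Z = \sqrt{-22} = i \sqrt{22} \approx 4.6904 i$)
$D + Z t{\left(\left(-1\right) \left(-2\right) \right)} = 43 + i \sqrt{22} \left(\left(-1\right) \left(-2\right)\right) = 43 + i \sqrt{22} \cdot 2 = 43 + 2 i \sqrt{22}$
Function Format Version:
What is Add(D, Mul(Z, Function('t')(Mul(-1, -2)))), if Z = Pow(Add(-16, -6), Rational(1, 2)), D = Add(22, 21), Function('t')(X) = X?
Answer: Add(43, Mul(2, I, Pow(22, Rational(1, 2)))) ≈ Add(43.000, Mul(9.3808, I))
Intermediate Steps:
D = 43
Z = Mul(I, Pow(22, Rational(1, 2))) (Z = Pow(-22, Rational(1, 2)) = Mul(I, Pow(22, Rational(1, 2))) ≈ Mul(4.6904, I))
Add(D, Mul(Z, Function('t')(Mul(-1, -2)))) = Add(43, Mul(Mul(I, Pow(22, Rational(1, 2))), Mul(-1, -2))) = Add(43, Mul(Mul(I, Pow(22, Rational(1, 2))), 2)) = Add(43, Mul(2, I, Pow(22, Rational(1, 2))))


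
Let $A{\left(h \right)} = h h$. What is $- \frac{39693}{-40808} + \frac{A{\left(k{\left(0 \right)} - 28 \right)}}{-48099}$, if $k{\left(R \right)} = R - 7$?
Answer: $\frac{1859203807}{1962823992} \approx 0.94721$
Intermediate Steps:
$k{\left(R \right)} = -7 + R$
$A{\left(h \right)} = h^{2}$
$- \frac{39693}{-40808} + \frac{A{\left(k{\left(0 \right)} - 28 \right)}}{-48099} = - \frac{39693}{-40808} + \frac{\left(\left(-7 + 0\right) - 28\right)^{2}}{-48099} = \left(-39693\right) \left(- \frac{1}{40808}\right) + \left(-7 - 28\right)^{2} \left(- \frac{1}{48099}\right) = \frac{39693}{40808} + \left(-35\right)^{2} \left(- \frac{1}{48099}\right) = \frac{39693}{40808} + 1225 \left(- \frac{1}{48099}\right) = \frac{39693}{40808} - \frac{1225}{48099} = \frac{1859203807}{1962823992}$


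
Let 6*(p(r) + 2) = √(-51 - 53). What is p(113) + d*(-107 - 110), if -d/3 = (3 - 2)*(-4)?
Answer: -2606 + I*√26/3 ≈ -2606.0 + 1.6997*I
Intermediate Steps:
d = 12 (d = -3*(3 - 2)*(-4) = -3*(-4) = 12)
p(r) = -2 + I*√26/3 (p(r) = -2 + √(-51 - 53)/6 = -2 + √(-104)/6 = -2 + (2*I*√26)/6 = -2 + I*√26/3)
p(113) + d*(-107 - 110) = (-2 + I*√26/3) + 12*(-107 - 110) = (-2 + I*√26/3) + 12*(-217) = (-2 + I*√26/3) - 2604 = -2606 + I*√26/3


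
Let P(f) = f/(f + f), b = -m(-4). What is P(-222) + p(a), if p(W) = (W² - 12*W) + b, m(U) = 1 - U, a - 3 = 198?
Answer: 75969/2 ≈ 37985.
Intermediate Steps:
a = 201 (a = 3 + 198 = 201)
b = -5 (b = -(1 - 1*(-4)) = -(1 + 4) = -1*5 = -5)
p(W) = -5 + W² - 12*W (p(W) = (W² - 12*W) - 5 = -5 + W² - 12*W)
P(f) = ½ (P(f) = f/((2*f)) = (1/(2*f))*f = ½)
P(-222) + p(a) = ½ + (-5 + 201² - 12*201) = ½ + (-5 + 40401 - 2412) = ½ + 37984 = 75969/2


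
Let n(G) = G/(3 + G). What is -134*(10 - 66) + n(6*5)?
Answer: 82554/11 ≈ 7504.9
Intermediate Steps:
n(G) = G/(3 + G)
-134*(10 - 66) + n(6*5) = -134*(10 - 66) + (6*5)/(3 + 6*5) = -134*(-56) + 30/(3 + 30) = 7504 + 30/33 = 7504 + 30*(1/33) = 7504 + 10/11 = 82554/11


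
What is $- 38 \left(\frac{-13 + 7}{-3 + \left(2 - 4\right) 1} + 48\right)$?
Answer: $- \frac{9348}{5} \approx -1869.6$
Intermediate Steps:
$- 38 \left(\frac{-13 + 7}{-3 + \left(2 - 4\right) 1} + 48\right) = - 38 \left(- \frac{6}{-3 + \left(2 - 4\right) 1} + 48\right) = - 38 \left(- \frac{6}{-3 - 2} + 48\right) = - 38 \left(- \frac{6}{-5} + 48\right) = - 38 \left(\left(-6\right) \left(- \frac{1}{5}\right) + 48\right) = - 38 \left(\frac{6}{5} + 48\right) = \left(-38\right) \frac{246}{5} = - \frac{9348}{5}$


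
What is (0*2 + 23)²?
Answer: 529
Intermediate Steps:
(0*2 + 23)² = (0 + 23)² = 23² = 529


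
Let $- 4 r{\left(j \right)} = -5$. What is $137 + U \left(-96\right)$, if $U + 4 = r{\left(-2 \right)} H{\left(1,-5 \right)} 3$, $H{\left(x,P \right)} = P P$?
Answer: $-8479$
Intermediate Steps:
$r{\left(j \right)} = \frac{5}{4}$ ($r{\left(j \right)} = \left(- \frac{1}{4}\right) \left(-5\right) = \frac{5}{4}$)
$H{\left(x,P \right)} = P^{2}$
$U = \frac{359}{4}$ ($U = -4 + \frac{5 \left(-5\right)^{2}}{4} \cdot 3 = -4 + \frac{5}{4} \cdot 25 \cdot 3 = -4 + \frac{125}{4} \cdot 3 = -4 + \frac{375}{4} = \frac{359}{4} \approx 89.75$)
$137 + U \left(-96\right) = 137 + \frac{359}{4} \left(-96\right) = 137 - 8616 = -8479$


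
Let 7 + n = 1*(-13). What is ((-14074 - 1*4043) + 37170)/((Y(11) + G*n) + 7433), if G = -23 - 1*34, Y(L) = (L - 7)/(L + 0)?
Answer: 209583/94307 ≈ 2.2223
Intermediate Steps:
n = -20 (n = -7 + 1*(-13) = -7 - 13 = -20)
Y(L) = (-7 + L)/L
G = -57 (G = -23 - 34 = -57)
((-14074 - 1*4043) + 37170)/((Y(11) + G*n) + 7433) = ((-14074 - 1*4043) + 37170)/(((-7 + 11)/11 - 57*(-20)) + 7433) = ((-14074 - 4043) + 37170)/(((1/11)*4 + 1140) + 7433) = (-18117 + 37170)/((4/11 + 1140) + 7433) = 19053/(12544/11 + 7433) = 19053/(94307/11) = 19053*(11/94307) = 209583/94307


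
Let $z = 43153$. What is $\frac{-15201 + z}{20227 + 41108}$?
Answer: $\frac{27952}{61335} \approx 0.45573$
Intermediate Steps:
$\frac{-15201 + z}{20227 + 41108} = \frac{-15201 + 43153}{20227 + 41108} = \frac{27952}{61335}$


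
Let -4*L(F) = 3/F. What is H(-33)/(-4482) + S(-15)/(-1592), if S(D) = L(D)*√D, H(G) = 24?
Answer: -4/747 - I*√15/31840 ≈ -0.0053548 - 0.00012164*I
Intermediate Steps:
L(F) = -3/(4*F)
S(D) = -3/(4*√D) (S(D) = (-3/(4*D))*√D = -3/(4*√D))
H(-33)/(-4482) + S(-15)/(-1592) = 24/(-4482) - (-1)*I*√15/20/(-1592) = 24*(-1/4482) - (-1)*I*√15/20*(-1/1592) = -4/747 + (I*√15/20)*(-1/1592) = -4/747 - I*√15/31840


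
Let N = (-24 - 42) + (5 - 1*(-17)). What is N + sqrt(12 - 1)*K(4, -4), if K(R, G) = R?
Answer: -44 + 4*sqrt(11) ≈ -30.733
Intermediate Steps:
N = -44 (N = -66 + (5 + 17) = -66 + 22 = -44)
N + sqrt(12 - 1)*K(4, -4) = -44 + sqrt(12 - 1)*4 = -44 + sqrt(11)*4 = -44 + 4*sqrt(11)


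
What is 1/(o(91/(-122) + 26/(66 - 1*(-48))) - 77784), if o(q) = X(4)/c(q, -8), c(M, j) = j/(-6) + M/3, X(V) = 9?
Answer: -24215/1883351802 ≈ -1.2857e-5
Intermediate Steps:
c(M, j) = -j/6 + M/3 (c(M, j) = j*(-1/6) + M*(1/3) = -j/6 + M/3)
o(q) = 9/(4/3 + q/3) (o(q) = 9/(-1/6*(-8) + q/3) = 9/(4/3 + q/3))
1/(o(91/(-122) + 26/(66 - 1*(-48))) - 77784) = 1/(27/(4 + (91/(-122) + 26/(66 - 1*(-48)))) - 77784) = 1/(27/(4 + (91*(-1/122) + 26/(66 + 48))) - 77784) = 1/(27/(4 + (-91/122 + 26/114)) - 77784) = 1/(27/(4 + (-91/122 + 26*(1/114))) - 77784) = 1/(27/(4 + (-91/122 + 13/57)) - 77784) = 1/(27/(4 - 3601/6954) - 77784) = 1/(27/(24215/6954) - 77784) = 1/(27*(6954/24215) - 77784) = 1/(187758/24215 - 77784) = 1/(-1883351802/24215) = -24215/1883351802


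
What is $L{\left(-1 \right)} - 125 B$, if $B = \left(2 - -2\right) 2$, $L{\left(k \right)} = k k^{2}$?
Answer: $-1001$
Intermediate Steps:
$L{\left(k \right)} = k^{3}$
$B = 8$ ($B = \left(2 + 2\right) 2 = 4 \cdot 2 = 8$)
$L{\left(-1 \right)} - 125 B = \left(-1\right)^{3} - 1000 = -1 - 1000 = -1001$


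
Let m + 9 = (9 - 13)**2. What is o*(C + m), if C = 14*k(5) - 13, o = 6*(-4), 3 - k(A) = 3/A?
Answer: -3312/5 ≈ -662.40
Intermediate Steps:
m = 7 (m = -9 + (9 - 13)**2 = -9 + (-4)**2 = -9 + 16 = 7)
k(A) = 3 - 3/A
o = -24
C = 103/5 (C = 14*(3 - 3/5) - 13 = 14*(12/5) - 13 = 168/5 - 13 = 103/5 ≈ 20.600)
o*(C + m) = -24*(103/5 + 7) = -24*138/5 = -3312/5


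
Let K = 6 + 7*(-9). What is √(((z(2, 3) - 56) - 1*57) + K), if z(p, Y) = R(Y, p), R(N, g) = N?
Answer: I*√167 ≈ 12.923*I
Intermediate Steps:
z(p, Y) = Y
K = -57 (K = 6 - 63 = -57)
√(((z(2, 3) - 56) - 1*57) + K) = √(((3 - 56) - 1*57) - 57) = √((-53 - 57) - 57) = √(-110 - 57) = √(-167) = I*√167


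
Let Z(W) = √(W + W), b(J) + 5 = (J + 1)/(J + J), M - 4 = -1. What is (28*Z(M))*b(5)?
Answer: -616*√6/5 ≈ -301.78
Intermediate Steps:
M = 3 (M = 4 - 1 = 3)
b(J) = -5 + (1 + J)/(2*J) (b(J) = -5 + (J + 1)/(J + J) = -5 + (1 + J)/((2*J)) = -5 + (1 + J)*(1/(2*J)) = -5 + (1 + J)/(2*J))
Z(W) = √2*√W (Z(W) = √(2*W) = √2*√W)
(28*Z(M))*b(5) = (28*(√2*√3))*((½)*(1 - 9*5)/5) = (28*√6)*((½)*(⅕)*(1 - 45)) = (28*√6)*((½)*(⅕)*(-44)) = (28*√6)*(-22/5) = -616*√6/5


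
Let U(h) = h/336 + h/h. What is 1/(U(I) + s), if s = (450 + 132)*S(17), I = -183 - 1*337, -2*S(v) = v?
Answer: -42/207797 ≈ -0.00020212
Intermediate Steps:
S(v) = -v/2
I = -520 (I = -183 - 337 = -520)
U(h) = 1 + h/336 (U(h) = h*(1/336) + 1 = h/336 + 1 = 1 + h/336)
s = -4947 (s = (450 + 132)*(-½*17) = 582*(-17/2) = -4947)
1/(U(I) + s) = 1/((1 + (1/336)*(-520)) - 4947) = 1/((1 - 65/42) - 4947) = 1/(-23/42 - 4947) = 1/(-207797/42) = -42/207797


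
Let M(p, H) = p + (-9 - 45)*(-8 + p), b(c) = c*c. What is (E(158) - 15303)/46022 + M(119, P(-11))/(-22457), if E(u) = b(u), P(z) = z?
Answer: 487336327/1033516054 ≈ 0.47153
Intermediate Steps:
b(c) = c²
E(u) = u²
M(p, H) = 432 - 53*p (M(p, H) = p - 54*(-8 + p) = p + (432 - 54*p) = 432 - 53*p)
(E(158) - 15303)/46022 + M(119, P(-11))/(-22457) = (158² - 15303)/46022 + (432 - 53*119)/(-22457) = (24964 - 15303)*(1/46022) + (432 - 6307)*(-1/22457) = 9661*(1/46022) - 5875*(-1/22457) = 9661/46022 + 5875/22457 = 487336327/1033516054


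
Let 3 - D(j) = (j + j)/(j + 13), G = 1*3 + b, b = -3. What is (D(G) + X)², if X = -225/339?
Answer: 69696/12769 ≈ 5.4582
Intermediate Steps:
G = 0 (G = 1*3 - 3 = 3 - 3 = 0)
D(j) = 3 - 2*j/(13 + j) (D(j) = 3 - (j + j)/(j + 13) = 3 - 2*j/(13 + j))
X = -75/113 (X = -225*1/339 = -75/113 ≈ -0.66372)
(D(G) + X)² = ((39 + 0)/(13 + 0) - 75/113)² = (39/13 - 75/113)² = ((1/13)*39 - 75/113)² = (3 - 75/113)² = (264/113)² = 69696/12769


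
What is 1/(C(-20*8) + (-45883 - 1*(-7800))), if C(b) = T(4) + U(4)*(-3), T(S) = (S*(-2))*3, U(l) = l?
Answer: -1/38119 ≈ -2.6234e-5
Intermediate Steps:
T(S) = -6*S (T(S) = -2*S*3 = -6*S)
C(b) = -36 (C(b) = -6*4 + 4*(-3) = -24 - 12 = -36)
1/(C(-20*8) + (-45883 - 1*(-7800))) = 1/(-36 + (-45883 - 1*(-7800))) = 1/(-36 + (-45883 + 7800)) = 1/(-36 - 38083) = 1/(-38119) = -1/38119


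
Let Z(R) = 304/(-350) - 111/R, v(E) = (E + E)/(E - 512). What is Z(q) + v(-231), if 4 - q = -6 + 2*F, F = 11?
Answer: 4682581/520100 ≈ 9.0032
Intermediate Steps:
q = -12 (q = 4 - (-6 + 2*11) = 4 - (-6 + 22) = 4 - 1*16 = 4 - 16 = -12)
v(E) = 2*E/(-512 + E) (v(E) = (2*E)/(-512 + E) = 2*E/(-512 + E))
Z(R) = -152/175 - 111/R (Z(R) = 304*(-1/350) - 111/R = -152/175 - 111/R)
Z(q) + v(-231) = (-152/175 - 111/(-12)) + 2*(-231)/(-512 - 231) = (-152/175 - 111*(-1/12)) + 2*(-231)/(-743) = (-152/175 + 37/4) + 2*(-231)*(-1/743) = 5867/700 + 462/743 = 4682581/520100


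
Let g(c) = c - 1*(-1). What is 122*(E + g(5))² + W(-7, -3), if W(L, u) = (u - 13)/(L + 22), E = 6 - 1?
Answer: 221414/15 ≈ 14761.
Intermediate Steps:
E = 5
W(L, u) = (-13 + u)/(22 + L)
g(c) = 1 + c (g(c) = c + 1 = 1 + c)
122*(E + g(5))² + W(-7, -3) = 122*(5 + (1 + 5))² + (-13 - 3)/(22 - 7) = 122*(5 + 6)² - 16/15 = 122*11² + (1/15)*(-16) = 122*121 - 16/15 = 14762 - 16/15 = 221414/15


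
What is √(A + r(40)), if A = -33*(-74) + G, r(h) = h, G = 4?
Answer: √2486 ≈ 49.860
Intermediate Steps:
A = 2446 (A = -33*(-74) + 4 = 2442 + 4 = 2446)
√(A + r(40)) = √(2446 + 40) = √2486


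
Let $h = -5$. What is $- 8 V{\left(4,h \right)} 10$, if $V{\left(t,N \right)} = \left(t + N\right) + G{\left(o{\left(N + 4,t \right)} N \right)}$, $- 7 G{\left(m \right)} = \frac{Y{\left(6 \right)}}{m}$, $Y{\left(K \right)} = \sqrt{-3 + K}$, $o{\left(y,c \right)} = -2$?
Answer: $80 + \frac{8 \sqrt{3}}{7} \approx 81.979$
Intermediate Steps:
$G{\left(m \right)} = - \frac{\sqrt{3}}{7 m}$ ($G{\left(m \right)} = - \frac{\sqrt{-3 + 6} \frac{1}{m}}{7} = - \frac{\sqrt{3} \frac{1}{m}}{7} = - \frac{\sqrt{3}}{7 m}$)
$V{\left(t,N \right)} = N + t + \frac{\sqrt{3}}{14 N}$ ($V{\left(t,N \right)} = \left(t + N\right) - \frac{\sqrt{3}}{7 \left(- 2 N\right)} = \left(N + t\right) - \frac{\sqrt{3} \left(- \frac{1}{2 N}\right)}{7} = \left(N + t\right) + \frac{\sqrt{3}}{14 N} = N + t + \frac{\sqrt{3}}{14 N}$)
$- 8 V{\left(4,h \right)} 10 = - 8 \left(-5 + 4 + \frac{\sqrt{3}}{14 \left(-5\right)}\right) 10 = - 8 \left(-5 + 4 + \frac{1}{14} \sqrt{3} \left(- \frac{1}{5}\right)\right) 10 = - 8 \left(-5 + 4 - \frac{\sqrt{3}}{70}\right) 10 = - 8 \left(-1 - \frac{\sqrt{3}}{70}\right) 10 = \left(8 + \frac{4 \sqrt{3}}{35}\right) 10 = 80 + \frac{8 \sqrt{3}}{7}$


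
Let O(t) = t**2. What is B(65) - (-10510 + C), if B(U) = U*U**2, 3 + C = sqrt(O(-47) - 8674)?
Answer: 285138 - I*sqrt(6465) ≈ 2.8514e+5 - 80.405*I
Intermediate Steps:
C = -3 + I*sqrt(6465) (C = -3 + sqrt((-47)**2 - 8674) = -3 + sqrt(2209 - 8674) = -3 + sqrt(-6465) = -3 + I*sqrt(6465) ≈ -3.0 + 80.405*I)
B(U) = U**3
B(65) - (-10510 + C) = 65**3 - (-10510 + (-3 + I*sqrt(6465))) = 274625 - (-10513 + I*sqrt(6465)) = 274625 + (10513 - I*sqrt(6465)) = 285138 - I*sqrt(6465)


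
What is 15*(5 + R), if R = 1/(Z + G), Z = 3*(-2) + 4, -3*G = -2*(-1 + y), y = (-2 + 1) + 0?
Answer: 141/2 ≈ 70.500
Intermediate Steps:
y = -1 (y = -1 + 0 = -1)
G = -4/3 (G = -(-2)*(-1 - 1)/3 = -(-2)*(-2)/3 = -⅓*4 = -4/3 ≈ -1.3333)
Z = -2 (Z = -6 + 4 = -2)
R = -3/10 (R = 1/(-2 - 4/3) = 1/(-10/3) = -3/10 ≈ -0.30000)
15*(5 + R) = 15*(5 - 3/10) = 15*(47/10) = 141/2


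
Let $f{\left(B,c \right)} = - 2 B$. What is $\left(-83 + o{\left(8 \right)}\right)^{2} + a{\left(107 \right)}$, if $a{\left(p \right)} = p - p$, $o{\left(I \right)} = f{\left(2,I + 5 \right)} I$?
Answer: $13225$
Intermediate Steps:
$o{\left(I \right)} = - 4 I$ ($o{\left(I \right)} = \left(-2\right) 2 I = - 4 I$)
$a{\left(p \right)} = 0$
$\left(-83 + o{\left(8 \right)}\right)^{2} + a{\left(107 \right)} = \left(-83 - 32\right)^{2} + 0 = \left(-115\right)^{2} + 0 = 13225 + 0 = 13225$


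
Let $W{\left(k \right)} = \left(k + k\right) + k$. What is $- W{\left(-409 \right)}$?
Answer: $1227$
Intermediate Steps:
$W{\left(k \right)} = 3 k$ ($W{\left(k \right)} = 2 k + k = 3 k$)
$- W{\left(-409 \right)} = - 3 \left(-409\right) = \left(-1\right) \left(-1227\right) = 1227$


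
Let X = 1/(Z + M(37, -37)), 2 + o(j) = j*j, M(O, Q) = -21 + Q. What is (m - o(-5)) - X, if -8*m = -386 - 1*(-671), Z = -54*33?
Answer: -107869/1840 ≈ -58.624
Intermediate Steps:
Z = -1782
m = -285/8 (m = -(-386 - 1*(-671))/8 = -(-386 + 671)/8 = -⅛*285 = -285/8 ≈ -35.625)
o(j) = -2 + j² (o(j) = -2 + j*j = -2 + j²)
X = -1/1840 (X = 1/(-1782 + (-21 - 37)) = 1/(-1782 - 58) = 1/(-1840) = -1/1840 ≈ -0.00054348)
(m - o(-5)) - X = (-285/8 - (-2 + (-5)²)) - 1*(-1/1840) = (-285/8 - (-2 + 25)) + 1/1840 = (-285/8 - 1*23) + 1/1840 = (-285/8 - 23) + 1/1840 = -469/8 + 1/1840 = -107869/1840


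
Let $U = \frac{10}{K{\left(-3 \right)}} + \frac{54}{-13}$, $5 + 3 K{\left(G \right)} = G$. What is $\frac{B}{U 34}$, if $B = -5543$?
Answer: $\frac{144118}{6987} \approx 20.627$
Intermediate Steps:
$K{\left(G \right)} = - \frac{5}{3} + \frac{G}{3}$
$U = - \frac{411}{52}$ ($U = \frac{10}{- \frac{5}{3} + \frac{1}{3} \left(-3\right)} + \frac{54}{-13} = \frac{10}{- \frac{5}{3} - 1} + 54 \left(- \frac{1}{13}\right) = \frac{10}{- \frac{8}{3}} - \frac{54}{13} = 10 \left(- \frac{3}{8}\right) - \frac{54}{13} = - \frac{15}{4} - \frac{54}{13} = - \frac{411}{52} \approx -7.9038$)
$\frac{B}{U 34} = - \frac{5543}{\left(- \frac{411}{52}\right) 34} = - \frac{5543}{- \frac{6987}{26}} = \left(-5543\right) \left(- \frac{26}{6987}\right) = \frac{144118}{6987}$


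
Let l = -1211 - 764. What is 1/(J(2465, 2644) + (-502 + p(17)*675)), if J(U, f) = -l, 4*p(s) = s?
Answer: 4/17367 ≈ 0.00023032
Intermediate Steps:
l = -1975
p(s) = s/4
J(U, f) = 1975 (J(U, f) = -1*(-1975) = 1975)
1/(J(2465, 2644) + (-502 + p(17)*675)) = 1/(1975 + (-502 + ((1/4)*17)*675)) = 1/(1975 + (-502 + (17/4)*675)) = 1/(1975 + (-502 + 11475/4)) = 1/(1975 + 9467/4) = 1/(17367/4) = 4/17367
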